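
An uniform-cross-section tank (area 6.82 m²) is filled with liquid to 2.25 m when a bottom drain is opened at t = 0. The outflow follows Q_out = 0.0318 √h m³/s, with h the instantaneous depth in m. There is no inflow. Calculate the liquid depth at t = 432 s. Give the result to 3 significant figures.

0.243 m

A dh/dt = −Q_out = −0.0318 √h.
∫ h^(−1/2) dh = −(0.0318/A) ∫ dt, giving 2√h = 2√h₀ − (0.0318/A) t.
√h = √2.25 − 0.0318·432/(2·6.82) = 1.5000 − 1.0072 = 0.49284.
h = 0.49284² = 0.24290 m.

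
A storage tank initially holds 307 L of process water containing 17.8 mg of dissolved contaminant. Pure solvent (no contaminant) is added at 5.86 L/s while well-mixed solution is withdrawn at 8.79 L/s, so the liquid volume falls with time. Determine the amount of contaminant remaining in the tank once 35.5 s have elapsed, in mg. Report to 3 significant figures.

5.15 mg

Total volume: dV/dt = Q_in − Q_out = -2.9300 L/s, so V(t) = 307 − 2.9300 t and V(35.5) = 202.99 L.
Solute balance: dm/dt = 0 − Q_out C = −Q_out m/V(t).
dm/m = −Q_out dt/(V₀ − 2.9300 t); integrating gives ln(m/m₀) = −(Q_out/(Q_in−Q_out)) ln(V/V₀).
m = m₀ (V₀/V)^(Q_out/(Q_in−Q_out)) = 17.8 × (307/202.99)^(-3.0000) = 5.1451 mg.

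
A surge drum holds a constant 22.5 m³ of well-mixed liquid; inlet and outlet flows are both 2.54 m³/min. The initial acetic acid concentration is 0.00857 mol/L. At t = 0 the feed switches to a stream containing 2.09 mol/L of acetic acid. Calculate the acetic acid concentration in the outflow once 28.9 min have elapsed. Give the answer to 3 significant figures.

Mass balance on the solute (V constant): V dC/dt = Q(C_in − C).
Rewrite as dC/dt + C/τ = C_in/τ, τ = V/Q = 8.8583 min.
This is linear first-order; C(t) = C_in + (C₀ − C_in) e^(−t/τ).
C(28.9) = 2.09 + (0.00857 − 2.09)·e^(−28.9/8.8583) = 2.09 + (-2.0814)·0.038293 = 2.0103 mol/L.

2.01 mol/L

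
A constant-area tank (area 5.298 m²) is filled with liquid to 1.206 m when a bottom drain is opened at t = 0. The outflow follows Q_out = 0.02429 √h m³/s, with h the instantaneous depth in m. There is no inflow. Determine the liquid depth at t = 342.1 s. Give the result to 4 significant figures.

0.09857 m

Accumulation of liquid (constant cross-section A): A dh/dt = −0.02429 √h.
This is separable: 2 d(√h)/dt = −0.02429/A, so √h = √h₀ − (0.02429/(2A)) t.
√h = √1.206 − 0.02429·342.1/(2·5.298) = 1.09818 − 0.784221 = 0.313959.
h = 0.313959² = 0.0985703 m.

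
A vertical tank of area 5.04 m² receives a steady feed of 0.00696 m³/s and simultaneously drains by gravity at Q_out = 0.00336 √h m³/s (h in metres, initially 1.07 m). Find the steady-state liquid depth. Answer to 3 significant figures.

A dh/dt = Q_in − 0.00336 √h. Steady state requires inflow = outflow:
Q_in = 0.00336 √h_ss ⇒ √h_ss = 0.00696/0.00336 = 2.0714.
h_ss = 2.0714² = 4.2908 m. (Since h₀ = 1.07 m < h_ss, the level will rise toward this value.)

4.29 m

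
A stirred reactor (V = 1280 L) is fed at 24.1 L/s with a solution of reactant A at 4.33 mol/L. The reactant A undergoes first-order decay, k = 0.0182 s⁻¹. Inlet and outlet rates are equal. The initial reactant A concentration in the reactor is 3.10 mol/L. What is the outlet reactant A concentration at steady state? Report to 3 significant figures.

V dC/dt = Q(C_in − C) − k V C.
Steady state (dC/dt = 0): C_ss = Q C_in/(Q + kV) = C_in/(1 + kV/Q).
C_ss = 24.1·4.33/(24.1 + 0.0182·1280) = 104.35/47.396 = 2.2017 mol/L.

2.20 mol/L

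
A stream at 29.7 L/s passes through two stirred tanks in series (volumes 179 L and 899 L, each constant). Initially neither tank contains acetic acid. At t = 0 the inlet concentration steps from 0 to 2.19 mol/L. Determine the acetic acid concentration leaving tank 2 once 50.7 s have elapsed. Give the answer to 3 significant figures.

1.68 mol/L

Species balance on tank i: dCᵢ/dt = (Cᵢ₋₁ − Cᵢ)/τᵢ with τᵢ = Vᵢ/Q.
τ₁ = 179/29.7 = 6.0269 s; τ₂ = 899/29.7 = 30.269 s.
Tank 1: C₁ = C_in(1 − e^(−t/τ₁)). Tank 2 (τ₁ ≠ τ₂): C₂ = C_in[1 − (τ₁ e^(−t/τ₁) − τ₂ e^(−t/τ₂))/(τ₁ − τ₂)].
At t = 50.7: e^(−t/τ₁) = 0.00022213, e^(−t/τ₂) = 0.18732.
C₂ = 2.19·[1 − (6.0269·0.00022213 − 30.269·0.18732)/(-24.242)] = 2.19·0.76617 = 1.6779 mol/L.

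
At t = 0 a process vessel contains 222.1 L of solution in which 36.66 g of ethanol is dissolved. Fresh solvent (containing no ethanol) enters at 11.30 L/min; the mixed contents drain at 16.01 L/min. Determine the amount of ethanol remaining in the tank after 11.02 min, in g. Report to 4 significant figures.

Total volume: dV/dt = Q_in − Q_out = -4.71000 L/min, so V(t) = 222.1 − 4.71000 t and V(11.02) = 170.196 L.
No ethanol enters, so dm/dt = −Q_out · (m/V).
dm/m = −Q_out dt/(V₀ − 4.71000 t); integrating gives ln(m/m₀) = −(Q_out/(Q_in−Q_out)) ln(V/V₀).
m = m₀ (V₀/V)^(Q_out/(Q_in−Q_out)) = 36.66 × (222.1/170.196)^(-3.39915) = 14.8338 g.

14.83 g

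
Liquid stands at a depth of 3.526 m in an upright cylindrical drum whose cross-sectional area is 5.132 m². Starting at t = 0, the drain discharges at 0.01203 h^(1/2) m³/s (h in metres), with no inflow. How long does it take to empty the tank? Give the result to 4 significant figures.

1602 s

Accumulation of liquid (constant cross-section A): A dh/dt = −0.01203 √h.
This is separable: 2 d(√h)/dt = −0.01203/A, so √h = √h₀ − (0.01203/(2A)) t.
Set h = 0: 2√h₀ = (0.01203/A) t_empty ⇒ t_empty = 2A√h₀/0.01203.
t_empty = 2·5.132·√3.526/0.01203 = 10.2640·1.87776/0.01203 = 1602.11 s.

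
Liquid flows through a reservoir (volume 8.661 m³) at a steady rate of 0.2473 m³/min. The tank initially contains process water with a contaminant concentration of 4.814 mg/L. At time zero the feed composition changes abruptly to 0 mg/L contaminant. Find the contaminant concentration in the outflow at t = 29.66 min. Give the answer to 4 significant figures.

Species balance on the tank: V dC/dt = Q(C_in − C).
So dC/dt = (C_in − C)/τ with τ = V/Q = 8.661/0.2473 = 35.0222 min.
This is linear first-order; C(t) = C_in + (C₀ − C_in) e^(−t/τ).
C(29.66) = 0 + (4.814 − 0)·e^(−29.66/35.0222) = 0 + (4.81400)·0.428746 = 2.06398 mg/L.

2.064 mg/L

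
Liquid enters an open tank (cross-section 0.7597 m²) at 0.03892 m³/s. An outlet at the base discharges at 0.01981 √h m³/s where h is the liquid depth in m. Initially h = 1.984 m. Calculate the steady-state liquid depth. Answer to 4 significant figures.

3.860 m

Level balance: A dh/dt = 0.03892 − 0.01981 √h. Setting dh/dt = 0:
Q_in = 0.01981 √h_ss ⇒ √h_ss = 0.03892/0.01981 = 1.96466.
h_ss = 1.96466² = 3.85991 m. (Since h₀ = 1.984 m < h_ss, the level will rise toward this value.)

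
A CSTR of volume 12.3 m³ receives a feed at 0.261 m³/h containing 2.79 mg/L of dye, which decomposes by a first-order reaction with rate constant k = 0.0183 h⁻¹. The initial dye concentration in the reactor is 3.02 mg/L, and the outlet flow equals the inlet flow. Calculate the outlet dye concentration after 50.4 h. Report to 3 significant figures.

1.71 mg/L

Accumulation = in − out − consumed: V dC/dt = Q C_in − Q C − k V C.
dC/dt = (Q/V) C_in − (Q/V + k) C; effective rate a = Q/V + k = 0.021220 + 0.0183 = 0.039520 h⁻¹.
C_ss = Q C_in/(Q + kV) = 1.4981 mg/L; C(t) = C_ss + (C₀ − C_ss) e^(−a t).
C(50.4) = 1.4981 + (1.5219)·e^(−0.039520·50.4) = 1.4981 + (1.5219)·0.13645 = 1.7057 mg/L.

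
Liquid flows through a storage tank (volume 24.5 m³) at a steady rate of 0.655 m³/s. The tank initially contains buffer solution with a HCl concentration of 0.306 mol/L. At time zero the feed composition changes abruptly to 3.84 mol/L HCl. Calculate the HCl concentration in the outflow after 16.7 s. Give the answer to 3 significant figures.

Accumulation = in − out for the solute gives V dC/dt = Q(C_in − C).
So dC/dt = (C_in − C)/τ with τ = V/Q = 24.5/0.655 = 37.405 s.
Solution: C(t) = C_in + (C₀ − C_in) e^(−t/τ).
C(16.7) = 3.84 + (0.306 − 3.84)·e^(−16.7/37.405) = 3.84 + (-3.5340)·0.63988 = 1.5787 mol/L.

1.58 mol/L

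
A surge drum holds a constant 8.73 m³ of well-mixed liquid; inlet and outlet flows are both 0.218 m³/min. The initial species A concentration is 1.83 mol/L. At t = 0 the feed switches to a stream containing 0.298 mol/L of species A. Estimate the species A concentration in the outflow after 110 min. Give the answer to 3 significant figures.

0.396 mol/L

Species balance on the tank: V dC/dt = Q(C_in − C).
Time constant τ = V/Q = 8.73/0.218 = 40.046 min.
This is linear first-order; C(t) = C_in + (C₀ − C_in) e^(−t/τ).
C(110) = 0.298 + (1.83 − 0.298)·e^(−110/40.046) = 0.298 + (1.5320)·0.064130 = 0.39625 mol/L.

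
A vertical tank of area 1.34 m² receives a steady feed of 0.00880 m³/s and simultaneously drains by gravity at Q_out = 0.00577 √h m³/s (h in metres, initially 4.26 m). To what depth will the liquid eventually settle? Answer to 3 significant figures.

2.33 m

Volume balance on the tank: A dh/dt = Q_in − 0.00577 √h. At steady state dh/dt = 0:
Q_in = 0.00577 √h_ss ⇒ √h_ss = 0.00880/0.00577 = 1.5251.
h_ss = 1.5251² = 2.3260 m. (Since h₀ = 4.26 m > h_ss, the level will fall toward this value.)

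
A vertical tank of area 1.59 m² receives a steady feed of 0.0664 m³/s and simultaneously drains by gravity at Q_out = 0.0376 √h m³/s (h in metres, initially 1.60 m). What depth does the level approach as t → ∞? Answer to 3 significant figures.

3.12 m

Mass balance (ρ constant): A dh/dt = Q_in − 0.0376 √h. At steady state dh/dt = 0:
Q_in = 0.0376 √h_ss ⇒ √h_ss = 0.0664/0.0376 = 1.7660.
h_ss = 1.7660² = 3.1186 m. (Since h₀ = 1.60 m < h_ss, the level will rise toward this value.)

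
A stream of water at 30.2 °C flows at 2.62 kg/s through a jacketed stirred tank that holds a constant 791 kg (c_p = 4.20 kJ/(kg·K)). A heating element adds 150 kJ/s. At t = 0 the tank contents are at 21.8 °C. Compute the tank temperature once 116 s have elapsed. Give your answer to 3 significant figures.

28.8 °C

M c_p dT/dt = ṁ c_p (T_in − T) + Q̇.
Rearrange: dT/dt = (T_ss − T)/τ with τ = M/ṁ = 301.91 s and T_ss = T_in + Q̇/(ṁ c_p) = 43.831 °C.
This is linear first-order; T(t) = T_ss + (T₀ − T_ss) e^(−t/τ).
T(116) = 43.831 + (-22.031)·e^(−116/301.91) = 43.831 + (-22.031)·0.68098 = 28.828 °C.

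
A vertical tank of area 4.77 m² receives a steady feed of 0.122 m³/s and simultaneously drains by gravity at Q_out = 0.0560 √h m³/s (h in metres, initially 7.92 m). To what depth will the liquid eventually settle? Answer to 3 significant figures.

4.75 m

Volume balance on the tank: A dh/dt = Q_in − 0.0560 √h. At steady state dh/dt = 0:
Q_in = 0.0560 √h_ss ⇒ √h_ss = 0.122/0.0560 = 2.1786.
h_ss = 2.1786² = 4.7462 m. (Since h₀ = 7.92 m > h_ss, the level will fall toward this value.)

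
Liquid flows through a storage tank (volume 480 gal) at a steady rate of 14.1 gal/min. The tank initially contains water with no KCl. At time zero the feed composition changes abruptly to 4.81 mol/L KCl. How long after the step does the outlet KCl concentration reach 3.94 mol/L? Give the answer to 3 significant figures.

58.2 min

Species balance on the tank: V dC/dt = Q(C_in − C), so τ = V/Q = 34.043 min.
C(t) = C_in + (C₀ − C_in) e^(−t/τ). Set C = 3.94 and solve for t:
e^(−t/τ) = (C − C_in)/(C₀ − C_in) = (3.94 − 4.81)/(0 − 4.81) = 0.18087
t = −τ ln(…) = 34.043 × 1.7100 = 58.211 min.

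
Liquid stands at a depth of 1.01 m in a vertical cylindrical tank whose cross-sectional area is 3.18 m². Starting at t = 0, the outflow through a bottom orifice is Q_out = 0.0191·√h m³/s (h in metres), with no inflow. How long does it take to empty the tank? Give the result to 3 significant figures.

335 s

Accumulation of liquid (constant cross-section A): A dh/dt = −0.0191 √h.
Separate and integrate: 2(√h − √h₀) = −(0.0191/A) t.
Set h = 0: 2√h₀ = (0.0191/A) t_empty ⇒ t_empty = 2A√h₀/0.0191.
t_empty = 2·3.18·√1.01/0.0191 = 6.3600·1.0050/0.0191 = 334.65 s.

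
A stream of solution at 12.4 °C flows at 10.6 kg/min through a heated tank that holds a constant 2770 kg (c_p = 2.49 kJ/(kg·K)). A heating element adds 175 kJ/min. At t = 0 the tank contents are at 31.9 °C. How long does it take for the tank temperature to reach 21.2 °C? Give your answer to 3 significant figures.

First-law balance (no shaft work): M c_p dT/dt = ṁ c_p (T_in − T) + 175.
τ = M/ṁ = 261.32 min; T_ss = T_in + Q̇/(ṁ c_p) = 19.030 °C.
T(t) = T_ss + (T₀ − T_ss) e^(−t/τ). Set T = 21.2:
e^(−t/τ) = (21.2 − 19.030)/(31.9 − 19.030) = 0.16859
t = −261.32 · ln(0.16859) = 465.23 min.

465 min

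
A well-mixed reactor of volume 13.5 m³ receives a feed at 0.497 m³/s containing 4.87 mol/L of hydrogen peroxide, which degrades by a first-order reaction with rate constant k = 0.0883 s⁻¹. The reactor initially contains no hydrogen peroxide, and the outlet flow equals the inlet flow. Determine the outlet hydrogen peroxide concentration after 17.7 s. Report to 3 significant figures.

1.28 mol/L

Species balance: V dC/dt = Q C_in − Q C − k V C.
dC/dt = (Q/V) C_in − (Q/V + k) C; effective rate a = Q/V + k = 0.036815 + 0.0883 = 0.12511 s⁻¹.
C_ss = Q C_in/(Q + kV) = 1.4330 mol/L; C(t) = C_ss + (C₀ − C_ss) e^(−a t).
C(17.7) = 1.4330 + (-1.4330)·e^(−0.12511·17.7) = 1.4330 + (-1.4330)·0.10920 = 1.2765 mol/L.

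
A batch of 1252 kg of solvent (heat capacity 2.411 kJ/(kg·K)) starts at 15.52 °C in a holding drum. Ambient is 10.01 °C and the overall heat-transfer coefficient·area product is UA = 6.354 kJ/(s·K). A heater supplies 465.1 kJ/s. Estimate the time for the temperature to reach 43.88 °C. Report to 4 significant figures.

257.9 s

Lumped-capacitance energy balance: M c_p dT/dt = UA(T_amb − T) + Q̇.
τ = M c_p/UA = 475.066 s; T_ss = T_amb + Q̇/UA = 10.01 + 465.1/6.354 = 83.2080 °C.
T(t) = T_ss + (T₀ − T_ss)e^(−t/τ); set T = 43.88:
t = −τ ln[(T − T_ss)/(T₀ − T_ss)] = −475.066 · ln(0.581019) = 257.948 s.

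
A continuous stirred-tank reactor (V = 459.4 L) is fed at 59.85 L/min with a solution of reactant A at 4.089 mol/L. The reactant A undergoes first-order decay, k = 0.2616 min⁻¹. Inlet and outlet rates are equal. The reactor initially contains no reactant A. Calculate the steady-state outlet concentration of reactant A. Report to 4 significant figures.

Accumulation = in − out − consumed: V dC/dt = Q C_in − Q C − k V C.
Steady state (dC/dt = 0): C_ss = Q C_in/(Q + kV) = C_in/(1 + kV/Q).
C_ss = 59.85·4.089/(59.85 + 0.2616·459.4) = 244.727/180.029 = 1.35937 mol/L.

1.359 mol/L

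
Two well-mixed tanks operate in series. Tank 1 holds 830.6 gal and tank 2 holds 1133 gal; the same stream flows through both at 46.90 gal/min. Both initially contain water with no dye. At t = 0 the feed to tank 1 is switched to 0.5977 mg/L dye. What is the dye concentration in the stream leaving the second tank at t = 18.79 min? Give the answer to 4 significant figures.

0.1371 mg/L

Each tank obeys Vᵢ dCᵢ/dt = Q(Cᵢ₋₁ − Cᵢ), so τᵢ = Vᵢ/Q.
τ₁ = 830.6/46.90 = 17.7100 min; τ₂ = 1133/46.90 = 24.1578 min.
Tank 1: C₁ = C_in(1 − e^(−t/τ₁)). Tank 2 (τ₁ ≠ τ₂): C₂ = C_in[1 − (τ₁ e^(−t/τ₁) − τ₂ e^(−t/τ₂))/(τ₁ − τ₂)].
At t = 18.79: e^(−t/τ₁) = 0.346116, e^(−t/τ₂) = 0.459414.
C₂ = 0.5977·[1 − (17.7100·0.346116 − 24.1578·0.459414)/(-6.44776)] = 0.5977·0.229391 = 0.137107 mg/L.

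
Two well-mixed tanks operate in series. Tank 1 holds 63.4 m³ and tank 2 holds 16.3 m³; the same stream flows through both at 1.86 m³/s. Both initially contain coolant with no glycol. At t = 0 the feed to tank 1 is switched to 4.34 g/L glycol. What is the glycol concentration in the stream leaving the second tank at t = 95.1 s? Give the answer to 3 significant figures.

3.98 g/L

Species balance on tank i: dCᵢ/dt = (Cᵢ₋₁ − Cᵢ)/τᵢ with τᵢ = Vᵢ/Q.
τ₁ = 63.4/1.86 = 34.086 s; τ₂ = 16.3/1.86 = 8.7634 s.
Solving the cascade with C₁(0)=C₂(0)=0 gives C₂(t) = C_in[1 − (τ₁ e^(−t/τ₁) − τ₂ e^(−t/τ₂))/(τ₁ − τ₂)].
At t = 95.1: e^(−t/τ₁) = 0.061421, e^(−t/τ₂) = 1.9368e-05.
C₂ = 4.34·[1 − (34.086·0.061421 − 8.7634·1.9368e-05)/(25.323)] = 4.34·0.91733 = 3.9812 g/L.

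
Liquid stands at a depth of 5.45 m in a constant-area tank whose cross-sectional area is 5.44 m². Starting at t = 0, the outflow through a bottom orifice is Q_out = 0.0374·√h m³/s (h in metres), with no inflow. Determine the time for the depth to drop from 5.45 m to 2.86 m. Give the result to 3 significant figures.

187 s

A dh/dt = −Q_out = −0.0374 √h.
This is separable: 2 d(√h)/dt = −0.0374/A, so √h = √h₀ − (0.0374/(2A)) t.
t = 2A(√h₀ − √h)/0.0374 = 2·5.44·(√5.45 − √2.86)/0.0374
  = 10.880 × (2.3345 − 1.6912) / 0.0374 = 187.16 s.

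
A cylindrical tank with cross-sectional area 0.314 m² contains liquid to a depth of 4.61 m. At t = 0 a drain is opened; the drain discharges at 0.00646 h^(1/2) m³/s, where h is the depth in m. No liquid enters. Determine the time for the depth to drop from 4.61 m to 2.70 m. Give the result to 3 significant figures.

49.0 s

Volume balance on the tank: A dh/dt = −0.00646 √h.
Separate and integrate: 2(√h − √h₀) = −(0.00646/A) t.
t = 2A(√h₀ − √h)/0.00646 = 2·0.314·(√4.61 − √2.70)/0.00646
  = 0.62800 × (2.1471 − 1.6432) / 0.00646 = 48.988 s.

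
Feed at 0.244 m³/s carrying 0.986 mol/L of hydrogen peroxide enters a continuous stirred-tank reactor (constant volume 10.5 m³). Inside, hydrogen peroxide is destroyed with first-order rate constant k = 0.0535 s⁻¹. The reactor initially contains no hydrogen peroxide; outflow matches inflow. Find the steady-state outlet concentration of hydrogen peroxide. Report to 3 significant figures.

V dC/dt = Q(C_in − C) − k V C.
At steady state: 0 = Q C_in − (Q + kV) C_ss, so C_ss = Q C_in/(Q + kV).
C_ss = 0.244·0.986/(0.244 + 0.0535·10.5) = 0.24058/0.80575 = 0.29858 mol/L.

0.299 mol/L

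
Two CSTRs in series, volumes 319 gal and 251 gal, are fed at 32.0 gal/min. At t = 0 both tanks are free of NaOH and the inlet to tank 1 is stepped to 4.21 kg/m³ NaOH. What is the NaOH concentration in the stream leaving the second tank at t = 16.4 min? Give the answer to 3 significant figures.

Time constants: τᵢ = Vᵢ/Q for each well-mixed tank.
τ₁ = 319/32.0 = 9.9688 min; τ₂ = 251/32.0 = 7.8438 min.
Tank 1: C₁ = C_in(1 − e^(−t/τ₁)). Tank 2 (τ₁ ≠ τ₂): C₂ = C_in[1 − (τ₁ e^(−t/τ₁) − τ₂ e^(−t/τ₂))/(τ₁ − τ₂)].
At t = 16.4: e^(−t/τ₁) = 0.19299, e^(−t/τ₂) = 0.12358.
C₂ = 4.21·[1 − (9.9688·0.19299 − 7.8438·0.12358)/(2.1250)] = 4.21·0.55084 = 2.3190 kg/m³.

2.32 kg/m³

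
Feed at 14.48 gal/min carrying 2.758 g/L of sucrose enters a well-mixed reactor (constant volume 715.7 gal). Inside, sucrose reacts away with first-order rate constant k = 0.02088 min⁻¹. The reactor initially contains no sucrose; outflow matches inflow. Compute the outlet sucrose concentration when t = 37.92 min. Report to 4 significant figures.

1.072 g/L

V dC/dt = Q(C_in − C) − k V C.
dC/dt = (Q/V) C_in − (Q/V + k) C; effective rate a = Q/V + k = 0.0202319 + 0.02088 = 0.0411119 min⁻¹.
C_ss = Q C_in/(Q + kV) = 1.35726 g/L; C(t) = C_ss + (C₀ − C_ss) e^(−a t).
C(37.92) = 1.35726 + (-1.35726)·e^(−0.0411119·37.92) = 1.35726 + (-1.35726)·0.210354 = 1.07176 g/L.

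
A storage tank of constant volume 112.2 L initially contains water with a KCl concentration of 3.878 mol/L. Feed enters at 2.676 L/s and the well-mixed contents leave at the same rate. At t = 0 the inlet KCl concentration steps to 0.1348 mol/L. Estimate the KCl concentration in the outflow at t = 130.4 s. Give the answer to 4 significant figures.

Species balance on the tank: V dC/dt = Q(C_in − C).
So dC/dt = (C_in − C)/τ with τ = V/Q = 112.2/2.676 = 41.9283 s.
Integrating: C(t) = C_in + (C₀ − C_in) e^(−t/τ).
C(130.4) = 0.1348 + (3.878 − 0.1348)·e^(−130.4/41.9283) = 0.1348 + (3.74320)·0.0445976 = 0.301738 mol/L.

0.3017 mol/L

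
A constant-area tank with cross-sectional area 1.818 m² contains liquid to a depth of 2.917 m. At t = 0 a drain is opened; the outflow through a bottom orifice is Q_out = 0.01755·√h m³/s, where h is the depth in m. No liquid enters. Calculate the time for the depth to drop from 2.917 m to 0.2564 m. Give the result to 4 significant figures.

With no inflow, A dh/dt = −0.01755 √h.
∫ h^(−1/2) dh = −(0.01755/A) ∫ dt, giving 2√h = 2√h₀ − (0.01755/A) t.
t = 2A(√h₀ − √h)/0.01755 = 2·1.818·(√2.917 − √0.2564)/0.01755
  = 3.63600 × (1.70792 − 0.506360) / 0.01755 = 248.939 s.

248.9 s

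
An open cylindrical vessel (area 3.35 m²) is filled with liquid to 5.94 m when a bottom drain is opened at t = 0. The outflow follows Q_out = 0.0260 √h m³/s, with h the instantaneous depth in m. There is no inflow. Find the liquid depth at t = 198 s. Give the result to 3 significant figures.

2.79 m

Mass balance (ρ constant): A dh/dt = −0.0260 √h.
This is separable: 2 d(√h)/dt = −0.0260/A, so √h = √h₀ − (0.0260/(2A)) t.
√h = √5.94 − 0.0260·198/(2·3.35) = 2.4372 − 0.76836 = 1.6689.
h = 1.6689² = 2.7851 m.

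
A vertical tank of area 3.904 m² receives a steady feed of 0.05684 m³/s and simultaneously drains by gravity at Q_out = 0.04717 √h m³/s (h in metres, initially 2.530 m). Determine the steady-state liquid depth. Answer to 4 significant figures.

A dh/dt = Q_in − 0.04717 √h. Steady state requires inflow = outflow:
Q_in = 0.04717 √h_ss ⇒ √h_ss = 0.05684/0.04717 = 1.20500.
h_ss = 1.20500² = 1.45203 m. (Since h₀ = 2.530 m > h_ss, the level will fall toward this value.)

1.452 m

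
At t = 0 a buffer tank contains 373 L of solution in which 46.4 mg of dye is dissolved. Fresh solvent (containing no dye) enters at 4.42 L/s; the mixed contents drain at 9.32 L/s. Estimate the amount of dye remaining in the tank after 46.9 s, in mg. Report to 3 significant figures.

Total volume: dV/dt = Q_in − Q_out = -4.9000 L/s, so V(t) = 373 − 4.9000 t and V(46.9) = 143.19 L.
Species balance (pure solvent in): dm/dt = −Q_out · m/V(t).
dm/m = −Q_out dt/(V₀ − 4.9000 t); integrating gives ln(m/m₀) = −(Q_out/(Q_in−Q_out)) ln(V/V₀).
m = m₀ (V₀/V)^(Q_out/(Q_in−Q_out)) = 46.4 × (373/143.19)^(-1.9020) = 7.5103 mg.

7.51 mg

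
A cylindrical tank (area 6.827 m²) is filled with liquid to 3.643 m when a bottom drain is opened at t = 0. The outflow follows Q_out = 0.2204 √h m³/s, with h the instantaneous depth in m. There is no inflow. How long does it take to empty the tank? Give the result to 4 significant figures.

With no inflow, A dh/dt = −0.2204 √h.
Separate and integrate: 2(√h − √h₀) = −(0.2204/A) t.
Tank is empty when √h = 0: t_empty = 2A√h₀/0.2204.
t_empty = 2·6.827·√3.643/0.2204 = 13.6540·1.90866/0.2204 = 118.244 s.

118.2 s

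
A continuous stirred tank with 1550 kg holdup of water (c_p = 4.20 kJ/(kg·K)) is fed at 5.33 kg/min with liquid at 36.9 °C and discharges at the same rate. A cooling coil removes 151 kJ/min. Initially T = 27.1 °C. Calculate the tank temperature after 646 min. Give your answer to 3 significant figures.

M c_p dT/dt = ṁ c_p (T_in − T) − Q̇.
τ = M/ṁ = 290.81 min; T_ss = T_in − Q̇/(ṁ c_p) = 36.9 − 151/(5.33·4.20) = 30.155 °C.
Solution: T(t) = T_ss + (T₀ − T_ss) e^(−t/τ).
T(646) = 30.155 + (-3.0547)·e^(−646/290.81) = 30.155 + (-3.0547)·0.10846 = 29.823 °C.

29.8 °C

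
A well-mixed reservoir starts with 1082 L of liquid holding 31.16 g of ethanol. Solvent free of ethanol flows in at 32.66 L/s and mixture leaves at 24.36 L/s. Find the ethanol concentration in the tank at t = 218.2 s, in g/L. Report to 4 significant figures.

0.0006007 g/L

Total volume: dV/dt = Q_in − Q_out = 8.30000 L/s, so V(t) = 1082 + 8.30000 t and V(218.2) = 2893.06 L.
Solute balance: dm/dt = 0 − Q_out C = −Q_out m/V(t).
Separate: dm/m = −Q_out dt/V(t) ⇒ ln(m/m₀) = −(Q_out/(Q_in−Q_out)) ln(V/V₀).
m = m₀ (V₀/V)^(Q_out/(Q_in−Q_out)) = 31.16 × (1082/2893.06)^(2.93494) = 1.73779 g.
C = m/V = 1.73779/2893.06 = 0.000600674 g/L.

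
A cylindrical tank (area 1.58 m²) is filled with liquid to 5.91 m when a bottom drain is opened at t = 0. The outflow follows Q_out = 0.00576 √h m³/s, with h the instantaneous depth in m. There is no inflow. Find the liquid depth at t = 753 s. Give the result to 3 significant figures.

Accumulation of liquid (constant cross-section A): A dh/dt = −0.00576 √h.
Separate and integrate: 2(√h − √h₀) = −(0.00576/A) t.
√h = √5.91 − 0.00576·753/(2·1.58) = 2.4310 − 1.3726 = 1.0585.
h = 1.0585² = 1.1204 m.

1.12 m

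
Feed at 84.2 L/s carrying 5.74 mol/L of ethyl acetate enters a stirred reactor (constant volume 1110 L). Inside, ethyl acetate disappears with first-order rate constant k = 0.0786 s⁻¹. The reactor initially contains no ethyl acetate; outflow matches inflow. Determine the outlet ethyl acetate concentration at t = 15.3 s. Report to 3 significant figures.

2.55 mol/L

V dC/dt = Q(C_in − C) − k V C.
This is linear with rate a = Q/V + k = 0.15446 s⁻¹.
C_ss = Q C_in/(Q + kV) = 2.8190 mol/L; C(t) = C_ss + (C₀ − C_ss) e^(−a t).
C(15.3) = 2.8190 + (-2.8190)·e^(−0.15446·15.3) = 2.8190 + (-2.8190)·0.094121 = 2.5537 mol/L.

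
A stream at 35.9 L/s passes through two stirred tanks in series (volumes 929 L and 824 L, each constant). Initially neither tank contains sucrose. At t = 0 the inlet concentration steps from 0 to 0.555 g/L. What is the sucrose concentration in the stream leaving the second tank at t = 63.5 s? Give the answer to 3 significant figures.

0.407 g/L

Each tank obeys Vᵢ dCᵢ/dt = Q(Cᵢ₋₁ − Cᵢ), so τᵢ = Vᵢ/Q.
τ₁ = 929/35.9 = 25.877 s; τ₂ = 824/35.9 = 22.953 s.
Tank 1: C₁ = C_in(1 − e^(−t/τ₁)). Tank 2 (τ₁ ≠ τ₂): C₂ = C_in[1 − (τ₁ e^(−t/τ₁) − τ₂ e^(−t/τ₂))/(τ₁ − τ₂)].
At t = 63.5: e^(−t/τ₁) = 0.085960, e^(−t/τ₂) = 0.062878.
C₂ = 0.555·[1 − (25.877·0.085960 − 22.953·0.062878)/(2.9248)] = 0.555·0.73290 = 0.40676 g/L.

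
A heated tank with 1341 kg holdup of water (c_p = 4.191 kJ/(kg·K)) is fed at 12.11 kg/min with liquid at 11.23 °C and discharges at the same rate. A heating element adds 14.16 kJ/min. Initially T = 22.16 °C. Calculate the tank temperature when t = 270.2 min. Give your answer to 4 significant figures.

12.44 °C

Heat balance on the well-mixed liquid: M c_p dT/dt = ṁ c_p (T_in − T) + 14.16.
τ = M/ṁ = 110.735 min; T_ss = T_in + Q̇/(ṁ c_p) = 11.23 + 14.16/(12.11·4.191) = 11.5090 °C.
Integrating: T(t) = T_ss + (T₀ − T_ss) e^(−t/τ).
T(270.2) = 11.5090 + (10.6510)·e^(−270.2/110.735) = 11.5090 + (10.6510)·0.0871555 = 12.4373 °C.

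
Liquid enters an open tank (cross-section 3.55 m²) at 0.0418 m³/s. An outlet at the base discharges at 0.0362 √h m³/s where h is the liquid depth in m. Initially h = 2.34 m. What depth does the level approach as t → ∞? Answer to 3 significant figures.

Accumulation of liquid (constant cross-section A): A dh/dt = Q_in − 0.0362 √h. At steady state dh/dt = 0:
Q_in = 0.0362 √h_ss ⇒ √h_ss = 0.0418/0.0362 = 1.1547.
h_ss = 1.1547² = 1.3333 m. (Since h₀ = 2.34 m > h_ss, the level will fall toward this value.)

1.33 m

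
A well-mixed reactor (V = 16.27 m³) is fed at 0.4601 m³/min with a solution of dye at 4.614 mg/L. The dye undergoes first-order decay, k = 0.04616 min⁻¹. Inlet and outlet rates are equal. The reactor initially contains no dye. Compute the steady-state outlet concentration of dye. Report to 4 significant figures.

1.753 mg/L

Species balance: V dC/dt = Q C_in − Q C − k V C.
Steady state (dC/dt = 0): C_ss = Q C_in/(Q + kV) = C_in/(1 + kV/Q).
C_ss = 0.4601·4.614/(0.4601 + 0.04616·16.27) = 2.12290/1.21112 = 1.75284 mg/L.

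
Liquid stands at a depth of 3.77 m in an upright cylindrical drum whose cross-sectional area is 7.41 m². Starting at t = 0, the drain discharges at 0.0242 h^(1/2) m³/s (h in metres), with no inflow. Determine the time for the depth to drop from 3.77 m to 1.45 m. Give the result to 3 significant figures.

452 s

Unsteady balance on liquid volume: A dh/dt = −0.0242 √h.
This is separable: 2 d(√h)/dt = −0.0242/A, so √h = √h₀ − (0.0242/(2A)) t.
t = 2A(√h₀ − √h)/0.0242 = 2·7.41·(√3.77 − √1.45)/0.0242
  = 14.820 × (1.9416 − 1.2042) / 0.0242 = 451.64 s.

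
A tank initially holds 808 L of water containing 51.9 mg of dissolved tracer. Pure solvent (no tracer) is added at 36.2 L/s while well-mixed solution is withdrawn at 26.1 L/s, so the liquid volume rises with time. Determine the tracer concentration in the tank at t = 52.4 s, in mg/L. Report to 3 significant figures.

0.0106 mg/L

Let m(t) be the amount of tracer. Volume: V(t) = V₀ + (Q_in − Q_out) t = 808 + 10.100 t; V(52.4) = 1337.2 L.
Solute balance: dm/dt = 0 − Q_out C = −Q_out m/V(t).
Separate: dm/m = −Q_out dt/V(t) ⇒ ln(m/m₀) = −(Q_out/(Q_in−Q_out)) ln(V/V₀).
m = m₀ (V₀/V)^(Q_out/(Q_in−Q_out)) = 51.9 × (808/1337.2)^(2.5842) = 14.118 mg.
C = m/V = 14.118/1337.2 = 0.010557 mg/L.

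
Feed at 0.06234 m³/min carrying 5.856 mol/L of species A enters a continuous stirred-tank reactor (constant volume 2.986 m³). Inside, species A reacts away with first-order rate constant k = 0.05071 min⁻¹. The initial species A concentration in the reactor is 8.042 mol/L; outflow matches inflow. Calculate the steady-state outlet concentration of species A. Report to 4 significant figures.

1.708 mol/L

Species balance: V dC/dt = Q C_in − Q C − k V C.
Steady state (dC/dt = 0): C_ss = Q C_in/(Q + kV) = C_in/(1 + kV/Q).
C_ss = 0.06234·5.856/(0.06234 + 0.05071·2.986) = 0.365063/0.213760 = 1.70782 mol/L.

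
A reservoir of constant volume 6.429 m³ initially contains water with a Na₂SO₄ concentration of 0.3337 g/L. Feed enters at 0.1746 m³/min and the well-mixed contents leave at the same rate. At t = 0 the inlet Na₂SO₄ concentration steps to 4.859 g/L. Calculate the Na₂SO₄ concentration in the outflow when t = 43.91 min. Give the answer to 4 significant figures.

3.486 g/L

Transient balance on the dissolved component: V dC/dt = Q(C_in − C).
So dC/dt = (C_in − C)/τ with τ = V/Q = 6.429/0.1746 = 36.8213 min.
C approaches C_in exponentially: C(t) = C_in + (C₀ − C_in) e^(−t/τ).
C(43.91) = 4.859 + (0.3337 − 4.859)·e^(−43.91/36.8213) = 4.859 + (-4.52530)·0.303457 = 3.48577 g/L.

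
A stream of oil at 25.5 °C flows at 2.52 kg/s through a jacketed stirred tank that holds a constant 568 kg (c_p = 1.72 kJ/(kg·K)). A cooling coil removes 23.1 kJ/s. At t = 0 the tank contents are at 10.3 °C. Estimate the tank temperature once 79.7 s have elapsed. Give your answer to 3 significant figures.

M c_p dT/dt = ṁ c_p (T_in − T) − Q̇.
τ = M/ṁ = 225.40 s; T_ss = T_in − Q̇/(ṁ c_p) = 25.5 − 23.1/(2.52·1.72) = 20.171 °C.
This is linear first-order; T(t) = T_ss + (T₀ − T_ss) e^(−t/τ).
T(79.7) = 20.171 + (-9.8705)·e^(−79.7/225.40) = 20.171 + (-9.8705)·0.70216 = 13.240 °C.

13.2 °C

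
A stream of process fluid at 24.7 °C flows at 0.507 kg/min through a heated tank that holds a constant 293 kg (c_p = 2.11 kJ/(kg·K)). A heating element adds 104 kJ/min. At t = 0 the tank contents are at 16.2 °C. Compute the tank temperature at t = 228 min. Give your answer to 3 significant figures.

50.7 °C

Unsteady energy balance on the tank contents: M c_p dT/dt = ṁ c_p (T_in − T) + 104.
τ = M/ṁ = 577.91 min; T_ss = T_in + Q̇/(ṁ c_p) = 24.7 + 104/(0.507·2.11) = 121.92 °C.
Integrating: T(t) = T_ss + (T₀ − T_ss) e^(−t/τ).
T(228) = 121.92 + (-105.72)·e^(−228/577.91) = 121.92 + (-105.72)·0.67400 = 50.664 °C.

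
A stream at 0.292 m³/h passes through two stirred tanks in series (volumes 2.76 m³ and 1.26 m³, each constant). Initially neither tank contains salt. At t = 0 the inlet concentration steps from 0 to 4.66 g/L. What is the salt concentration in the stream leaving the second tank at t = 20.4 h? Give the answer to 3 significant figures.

3.70 g/L

Time constants: τᵢ = Vᵢ/Q for each well-mixed tank.
τ₁ = 2.76/0.292 = 9.4521 h; τ₂ = 1.26/0.292 = 4.3151 h.
Tank 1: C₁ = C_in(1 − e^(−t/τ₁)). Tank 2 (τ₁ ≠ τ₂): C₂ = C_in[1 − (τ₁ e^(−t/τ₁) − τ₂ e^(−t/τ₂))/(τ₁ − τ₂)].
At t = 20.4: e^(−t/τ₁) = 0.11553, e^(−t/τ₂) = 0.0088475.
C₂ = 4.66·[1 − (9.4521·0.11553 − 4.3151·0.0088475)/(5.1370)] = 4.66·0.79486 = 3.7041 g/L.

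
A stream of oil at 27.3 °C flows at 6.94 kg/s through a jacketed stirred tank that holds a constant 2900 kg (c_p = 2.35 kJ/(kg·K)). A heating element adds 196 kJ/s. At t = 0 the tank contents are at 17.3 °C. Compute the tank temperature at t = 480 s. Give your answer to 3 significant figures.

32.3 °C

M c_p dT/dt = ṁ c_p (T_in − T) + Q̇.
Rearrange: dT/dt = (T_ss − T)/τ with τ = M/ṁ = 417.87 s and T_ss = T_in + Q̇/(ṁ c_p) = 39.318 °C.
Integrating: T(t) = T_ss + (T₀ − T_ss) e^(−t/τ).
T(480) = 39.318 + (-22.018)·e^(−480/417.87) = 39.318 + (-22.018)·0.31705 = 32.337 °C.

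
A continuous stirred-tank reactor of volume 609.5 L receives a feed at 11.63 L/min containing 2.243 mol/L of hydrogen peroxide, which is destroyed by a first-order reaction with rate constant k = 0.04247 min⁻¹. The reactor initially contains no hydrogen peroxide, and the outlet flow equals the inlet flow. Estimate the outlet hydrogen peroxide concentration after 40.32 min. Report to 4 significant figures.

0.6372 mol/L

Accumulation = in − out − consumed: V dC/dt = Q C_in − Q C − k V C.
dC/dt = (Q/V) C_in − (Q/V + k) C; effective rate a = Q/V + k = 0.0190812 + 0.04247 = 0.0615512 min⁻¹.
C_ss = Q C_in/(Q + kV) = 0.695342 mol/L; C(t) = C_ss + (C₀ − C_ss) e^(−a t).
C(40.32) = 0.695342 + (-0.695342)·e^(−0.0615512·40.32) = 0.695342 + (-0.695342)·0.0835972 = 0.637214 mol/L.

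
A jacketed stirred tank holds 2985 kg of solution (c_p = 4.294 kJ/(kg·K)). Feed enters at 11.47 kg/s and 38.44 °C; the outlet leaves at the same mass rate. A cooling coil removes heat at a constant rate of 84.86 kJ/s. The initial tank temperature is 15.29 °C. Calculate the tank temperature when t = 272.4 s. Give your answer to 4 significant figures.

29.19 °C

M c_p dT/dt = ṁ c_p (T_in − T) − Q̇.
Rearrange: dT/dt = (T_ss − T)/τ with τ = M/ṁ = 260.244 s and T_ss = T_in − Q̇/(ṁ c_p) = 36.7170 °C.
T approaches T_ss exponentially: T(t) = T_ss + (T₀ − T_ss) e^(−t/τ).
T(272.4) = 36.7170 + (-21.4270)·e^(−272.4/260.244) = 36.7170 + (-21.4270)·0.351091 = 29.1942 °C.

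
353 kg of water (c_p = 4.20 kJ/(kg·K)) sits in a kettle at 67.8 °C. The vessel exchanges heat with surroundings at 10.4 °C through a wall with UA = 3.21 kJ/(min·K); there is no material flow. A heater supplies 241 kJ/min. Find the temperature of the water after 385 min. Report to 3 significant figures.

Lumped-capacitance energy balance: M c_p dT/dt = UA(T_amb − T) + Q̇.
dT/dt = (T_ss − T)/τ with T_ss = T_amb + Q̇/UA = 10.4 + 241/3.21 = 85.478 °C, τ = M c_p/UA = 353·4.20/3.21 = 461.87 min.
T approaches T_ss exponentially: T(t) = T_ss + (T₀ − T_ss) e^(−t/τ).
T(385) = 85.478 + (-17.678)·0.43450 = 77.797 °C.

77.8 °C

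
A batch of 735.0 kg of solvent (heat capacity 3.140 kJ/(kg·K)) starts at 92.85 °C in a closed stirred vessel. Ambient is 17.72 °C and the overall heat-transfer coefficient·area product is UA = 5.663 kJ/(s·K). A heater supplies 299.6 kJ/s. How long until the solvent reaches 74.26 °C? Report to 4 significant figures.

737.9 s

Energy balance: M c_p dT/dt = −UA(T − T_amb) + Q̇.
τ = M c_p/UA = 407.540 s; T_ss = T_amb + Q̇/UA = 17.72 + 299.6/5.663 = 70.6248 °C.
T(t) = T_ss + (T₀ − T_ss)e^(−t/τ); set T = 74.26:
t = −τ ln[(T − T_ss)/(T₀ − T_ss)] = −407.540 · ln(0.163561) = 737.879 s.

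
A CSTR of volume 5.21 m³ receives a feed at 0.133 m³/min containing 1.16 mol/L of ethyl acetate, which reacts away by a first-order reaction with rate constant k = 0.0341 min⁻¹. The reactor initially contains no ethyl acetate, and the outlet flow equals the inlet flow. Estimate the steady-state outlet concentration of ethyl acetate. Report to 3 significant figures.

0.497 mol/L

V dC/dt = Q(C_in − C) − k V C.
At steady state: 0 = Q C_in − (Q + kV) C_ss, so C_ss = Q C_in/(Q + kV).
C_ss = 0.133·1.16/(0.133 + 0.0341·5.21) = 0.15428/0.31066 = 0.49662 mol/L.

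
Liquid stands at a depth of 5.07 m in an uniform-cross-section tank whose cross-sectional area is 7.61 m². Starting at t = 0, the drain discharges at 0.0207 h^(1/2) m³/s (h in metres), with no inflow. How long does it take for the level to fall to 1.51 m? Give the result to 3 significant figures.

752 s

A dh/dt = −Q_out = −0.0207 √h.
Separate and integrate: 2(√h − √h₀) = −(0.0207/A) t.
t = 2A(√h₀ − √h)/0.0207 = 2·7.61·(√5.07 − √1.51)/0.0207
  = 15.220 × (2.2517 − 1.2288) / 0.0207 = 752.06 s.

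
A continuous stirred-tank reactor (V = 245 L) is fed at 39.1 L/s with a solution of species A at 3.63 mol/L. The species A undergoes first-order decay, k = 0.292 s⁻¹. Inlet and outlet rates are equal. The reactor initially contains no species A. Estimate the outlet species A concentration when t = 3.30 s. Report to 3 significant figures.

0.994 mol/L

V dC/dt = Q(C_in − C) − k V C.
dC/dt = (Q/V) C_in − (Q/V + k) C; effective rate a = Q/V + k = 0.15959 + 0.292 = 0.45159 s⁻¹.
C_ss = Q C_in/(Q + kV) = 1.2828 mol/L; C(t) = C_ss + (C₀ − C_ss) e^(−a t).
C(3.30) = 1.2828 + (-1.2828)·e^(−0.45159·3.30) = 1.2828 + (-1.2828)·0.22532 = 0.99379 mol/L.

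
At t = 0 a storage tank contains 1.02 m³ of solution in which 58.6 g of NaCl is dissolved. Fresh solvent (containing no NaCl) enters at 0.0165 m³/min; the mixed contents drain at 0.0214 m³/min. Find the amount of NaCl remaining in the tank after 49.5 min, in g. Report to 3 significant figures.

Total volume: dV/dt = Q_in − Q_out = -0.0049000 m³/min, so V(t) = 1.02 − 0.0049000 t and V(49.5) = 0.77745 m³.
Species balance (pure solvent in): dm/dt = −Q_out · m/V(t).
dm/m = −Q_out dt/(V₀ − 0.0049000 t); integrating gives ln(m/m₀) = −(Q_out/(Q_in−Q_out)) ln(V/V₀).
m = m₀ (V₀/V)^(Q_out/(Q_in−Q_out)) = 58.6 × (1.02/0.77745)^(-4.3673) = 17.901 g.

17.9 g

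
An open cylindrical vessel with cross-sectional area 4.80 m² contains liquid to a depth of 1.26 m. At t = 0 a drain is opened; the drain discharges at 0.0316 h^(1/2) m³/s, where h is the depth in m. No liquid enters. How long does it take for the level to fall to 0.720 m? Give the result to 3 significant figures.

83.2 s

Unsteady balance on liquid volume: A dh/dt = −0.0316 √h.
This is separable: 2 d(√h)/dt = −0.0316/A, so √h = √h₀ − (0.0316/(2A)) t.
t = 2A(√h₀ − √h)/0.0316 = 2·4.80·(√1.26 − √0.720)/0.0316
  = 9.6000 × (1.1225 − 0.84853) / 0.0316 = 83.231 s.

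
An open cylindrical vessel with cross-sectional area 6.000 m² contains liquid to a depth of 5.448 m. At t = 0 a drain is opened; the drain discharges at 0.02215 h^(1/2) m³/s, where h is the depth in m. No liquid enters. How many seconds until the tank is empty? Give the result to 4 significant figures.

With no inflow, A dh/dt = −0.02215 √h.
∫ h^(−1/2) dh = −(0.02215/A) ∫ dt, giving 2√h = 2√h₀ − (0.02215/A) t.
Tank is empty when √h = 0: t_empty = 2A√h₀/0.02215.
t_empty = 2·6.000·√5.448/0.02215 = 12.0000·2.33410/0.02215 = 1264.52 s.

1265 s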